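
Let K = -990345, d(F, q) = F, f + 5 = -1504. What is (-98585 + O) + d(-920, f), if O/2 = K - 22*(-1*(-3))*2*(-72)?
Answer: -2061187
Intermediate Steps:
f = -1509 (f = -5 - 1504 = -1509)
O = -1961682 (O = 2*(-990345 - 22*(-1*(-3))*2*(-72)) = 2*(-990345 - 66*2*(-72)) = 2*(-990345 - 22*6*(-72)) = 2*(-990345 - 132*(-72)) = 2*(-990345 + 9504) = 2*(-980841) = -1961682)
(-98585 + O) + d(-920, f) = (-98585 - 1961682) - 920 = -2060267 - 920 = -2061187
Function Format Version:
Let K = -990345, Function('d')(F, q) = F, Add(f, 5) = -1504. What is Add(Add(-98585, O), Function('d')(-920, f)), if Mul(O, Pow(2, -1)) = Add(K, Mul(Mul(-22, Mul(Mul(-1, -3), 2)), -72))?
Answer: -2061187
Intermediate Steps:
f = -1509 (f = Add(-5, -1504) = -1509)
O = -1961682 (O = Mul(2, Add(-990345, Mul(Mul(-22, Mul(Mul(-1, -3), 2)), -72))) = Mul(2, Add(-990345, Mul(Mul(-22, Mul(3, 2)), -72))) = Mul(2, Add(-990345, Mul(Mul(-22, 6), -72))) = Mul(2, Add(-990345, Mul(-132, -72))) = Mul(2, Add(-990345, 9504)) = Mul(2, -980841) = -1961682)
Add(Add(-98585, O), Function('d')(-920, f)) = Add(Add(-98585, -1961682), -920) = Add(-2060267, -920) = -2061187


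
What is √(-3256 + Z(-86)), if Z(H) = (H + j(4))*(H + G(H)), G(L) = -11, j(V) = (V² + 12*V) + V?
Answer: I*√1510 ≈ 38.859*I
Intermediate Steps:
j(V) = V² + 13*V
Z(H) = (-11 + H)*(68 + H) (Z(H) = (H + 4*(13 + 4))*(H - 11) = (H + 4*17)*(-11 + H) = (H + 68)*(-11 + H) = (68 + H)*(-11 + H) = (-11 + H)*(68 + H))
√(-3256 + Z(-86)) = √(-3256 + (-748 + (-86)² + 57*(-86))) = √(-3256 + (-748 + 7396 - 4902)) = √(-3256 + 1746) = √(-1510) = I*√1510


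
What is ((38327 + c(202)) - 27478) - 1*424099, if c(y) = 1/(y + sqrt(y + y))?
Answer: -82649999/200 - sqrt(101)/20200 ≈ -4.1325e+5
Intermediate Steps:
c(y) = 1/(y + sqrt(2)*sqrt(y)) (c(y) = 1/(y + sqrt(2*y)) = 1/(y + sqrt(2)*sqrt(y)))
((38327 + c(202)) - 27478) - 1*424099 = ((38327 + 1/(202 + sqrt(2)*sqrt(202))) - 27478) - 1*424099 = ((38327 + 1/(202 + 2*sqrt(101))) - 27478) - 424099 = (10849 + 1/(202 + 2*sqrt(101))) - 424099 = -413250 + 1/(202 + 2*sqrt(101))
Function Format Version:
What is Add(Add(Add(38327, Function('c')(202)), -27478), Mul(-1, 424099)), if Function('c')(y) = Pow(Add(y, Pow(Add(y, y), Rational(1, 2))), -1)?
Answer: Add(Rational(-82649999, 200), Mul(Rational(-1, 20200), Pow(101, Rational(1, 2)))) ≈ -4.1325e+5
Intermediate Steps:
Function('c')(y) = Pow(Add(y, Mul(Pow(2, Rational(1, 2)), Pow(y, Rational(1, 2)))), -1) (Function('c')(y) = Pow(Add(y, Pow(Mul(2, y), Rational(1, 2))), -1) = Pow(Add(y, Mul(Pow(2, Rational(1, 2)), Pow(y, Rational(1, 2)))), -1))
Add(Add(Add(38327, Function('c')(202)), -27478), Mul(-1, 424099)) = Add(Add(Add(38327, Pow(Add(202, Mul(Pow(2, Rational(1, 2)), Pow(202, Rational(1, 2)))), -1)), -27478), Mul(-1, 424099)) = Add(Add(Add(38327, Pow(Add(202, Mul(2, Pow(101, Rational(1, 2)))), -1)), -27478), -424099) = Add(Add(10849, Pow(Add(202, Mul(2, Pow(101, Rational(1, 2)))), -1)), -424099) = Add(-413250, Pow(Add(202, Mul(2, Pow(101, Rational(1, 2)))), -1))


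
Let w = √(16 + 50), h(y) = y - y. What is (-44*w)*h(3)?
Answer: 0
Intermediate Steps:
h(y) = 0
w = √66 ≈ 8.1240
(-44*w)*h(3) = -44*√66*0 = 0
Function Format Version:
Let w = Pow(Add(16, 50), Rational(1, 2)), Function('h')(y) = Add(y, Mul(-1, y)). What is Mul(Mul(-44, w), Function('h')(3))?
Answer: 0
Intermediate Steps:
Function('h')(y) = 0
w = Pow(66, Rational(1, 2)) ≈ 8.1240
Mul(Mul(-44, w), Function('h')(3)) = Mul(Mul(-44, Pow(66, Rational(1, 2))), 0) = 0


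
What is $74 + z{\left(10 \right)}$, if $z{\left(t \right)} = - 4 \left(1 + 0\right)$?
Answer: $70$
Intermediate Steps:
$z{\left(t \right)} = -4$ ($z{\left(t \right)} = \left(-4\right) 1 = -4$)
$74 + z{\left(10 \right)} = 74 - 4 = 70$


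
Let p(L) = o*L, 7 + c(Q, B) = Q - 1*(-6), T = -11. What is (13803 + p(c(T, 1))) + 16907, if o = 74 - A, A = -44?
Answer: 29294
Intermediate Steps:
c(Q, B) = -1 + Q (c(Q, B) = -7 + (Q - 1*(-6)) = -7 + (Q + 6) = -7 + (6 + Q) = -1 + Q)
o = 118 (o = 74 - 1*(-44) = 74 + 44 = 118)
p(L) = 118*L
(13803 + p(c(T, 1))) + 16907 = (13803 + 118*(-1 - 11)) + 16907 = (13803 + 118*(-12)) + 16907 = (13803 - 1416) + 16907 = 12387 + 16907 = 29294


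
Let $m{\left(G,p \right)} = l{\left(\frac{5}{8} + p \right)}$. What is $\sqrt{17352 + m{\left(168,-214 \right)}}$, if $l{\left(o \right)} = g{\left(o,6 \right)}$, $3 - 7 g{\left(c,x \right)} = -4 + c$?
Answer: $\frac{5 \sqrt{545146}}{28} \approx 131.85$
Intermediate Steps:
$g{\left(c,x \right)} = 1 - \frac{c}{7}$ ($g{\left(c,x \right)} = \frac{3}{7} - \frac{-4 + c}{7} = \frac{3}{7} - \left(- \frac{4}{7} + \frac{c}{7}\right) = 1 - \frac{c}{7}$)
$l{\left(o \right)} = 1 - \frac{o}{7}$
$m{\left(G,p \right)} = \frac{51}{56} - \frac{p}{7}$ ($m{\left(G,p \right)} = 1 - \frac{\frac{5}{8} + p}{7} = 1 - \left(\frac{5}{56} + \frac{p}{7}\right) = \frac{51}{56} - \frac{p}{7}$)
$\sqrt{17352 + m{\left(168,-214 \right)}} = \sqrt{17352 + \left(\frac{51}{56} - - \frac{214}{7}\right)} = \sqrt{17352 + \left(\frac{51}{56} + \frac{214}{7}\right)} = \sqrt{17352 + \frac{1763}{56}} = \sqrt{\frac{973475}{56}} = \frac{5 \sqrt{545146}}{28}$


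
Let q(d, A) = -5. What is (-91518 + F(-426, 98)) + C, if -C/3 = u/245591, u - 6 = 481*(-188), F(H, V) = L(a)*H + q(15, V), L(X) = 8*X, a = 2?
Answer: -24150902083/245591 ≈ -98338.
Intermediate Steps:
F(H, V) = -5 + 16*H (F(H, V) = (8*2)*H - 5 = 16*H - 5 = -5 + 16*H)
u = -90422 (u = 6 + 481*(-188) = 6 - 90428 = -90422)
C = 271266/245591 (C = -(-271266)/245591 = -3*(-90422/245591) = 271266/245591 ≈ 1.1045)
(-91518 + F(-426, 98)) + C = (-91518 + (-5 + 16*(-426))) + 271266/245591 = (-91518 + (-5 - 6816)) + 271266/245591 = (-91518 - 6821) + 271266/245591 = -98339 + 271266/245591 = -24150902083/245591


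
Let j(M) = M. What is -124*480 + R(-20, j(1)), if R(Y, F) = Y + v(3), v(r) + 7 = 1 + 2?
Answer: -59544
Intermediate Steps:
v(r) = -4 (v(r) = -7 + (1 + 2) = -7 + 3 = -4)
R(Y, F) = -4 + Y (R(Y, F) = Y - 4 = -4 + Y)
-124*480 + R(-20, j(1)) = -124*480 + (-4 - 20) = -59520 - 24 = -59544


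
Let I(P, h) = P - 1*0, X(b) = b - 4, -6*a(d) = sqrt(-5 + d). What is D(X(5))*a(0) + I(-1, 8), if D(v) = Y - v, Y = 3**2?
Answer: -1 - 4*I*sqrt(5)/3 ≈ -1.0 - 2.9814*I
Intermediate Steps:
a(d) = -sqrt(-5 + d)/6
Y = 9
X(b) = -4 + b
I(P, h) = P (I(P, h) = P + 0 = P)
D(v) = 9 - v
D(X(5))*a(0) + I(-1, 8) = (9 - (-4 + 5))*(-sqrt(-5 + 0)/6) - 1 = (9 - 1*1)*(-I*sqrt(5)/6) - 1 = (9 - 1)*(-I*sqrt(5)/6) - 1 = 8*(-I*sqrt(5)/6) - 1 = -4*I*sqrt(5)/3 - 1 = -1 - 4*I*sqrt(5)/3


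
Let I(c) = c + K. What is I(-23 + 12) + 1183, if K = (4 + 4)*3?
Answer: 1196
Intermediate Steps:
K = 24 (K = 8*3 = 24)
I(c) = 24 + c (I(c) = c + 24 = 24 + c)
I(-23 + 12) + 1183 = (24 + (-23 + 12)) + 1183 = (24 - 11) + 1183 = 13 + 1183 = 1196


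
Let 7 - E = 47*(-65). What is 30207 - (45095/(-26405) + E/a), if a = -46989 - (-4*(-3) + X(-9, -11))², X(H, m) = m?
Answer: 3748216795281/124077095 ≈ 30209.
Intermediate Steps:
E = 3062 (E = 7 - 47*(-65) = 7 - 1*(-3055) = 7 + 3055 = 3062)
a = -46990 (a = -46989 - (-4*(-3) - 11)² = -46989 - (12 - 11)² = -46989 - 1*1² = -46989 - 1*1 = -46989 - 1 = -46990)
30207 - (45095/(-26405) + E/a) = 30207 - (45095/(-26405) + 3062/(-46990)) = 30207 - (45095*(-1/26405) + 3062*(-1/46990)) = 30207 - (-9019/5281 - 1531/23495) = 30207 - 1*(-219986616/124077095) = 30207 + 219986616/124077095 = 3748216795281/124077095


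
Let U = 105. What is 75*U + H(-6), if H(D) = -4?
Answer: 7871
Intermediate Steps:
75*U + H(-6) = 75*105 - 4 = 7875 - 4 = 7871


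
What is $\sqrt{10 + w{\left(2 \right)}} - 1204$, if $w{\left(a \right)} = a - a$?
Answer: $-1204 + \sqrt{10} \approx -1200.8$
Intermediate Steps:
$w{\left(a \right)} = 0$
$\sqrt{10 + w{\left(2 \right)}} - 1204 = \sqrt{10 + 0} - 1204 = \sqrt{10} - 1204 = -1204 + \sqrt{10}$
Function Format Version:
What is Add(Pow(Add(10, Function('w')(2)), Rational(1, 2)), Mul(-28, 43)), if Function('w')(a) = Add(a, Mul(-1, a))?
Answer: Add(-1204, Pow(10, Rational(1, 2))) ≈ -1200.8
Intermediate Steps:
Function('w')(a) = 0
Add(Pow(Add(10, Function('w')(2)), Rational(1, 2)), Mul(-28, 43)) = Add(Pow(Add(10, 0), Rational(1, 2)), Mul(-28, 43)) = Add(Pow(10, Rational(1, 2)), -1204) = Add(-1204, Pow(10, Rational(1, 2)))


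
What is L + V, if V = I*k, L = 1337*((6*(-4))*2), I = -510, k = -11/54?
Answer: -576649/9 ≈ -64072.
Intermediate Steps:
k = -11/54 (k = -11*1/54 = -11/54 ≈ -0.20370)
L = -64176 (L = 1337*(-24*2) = 1337*(-48) = -64176)
V = 935/9 (V = -510*(-11/54) = 935/9 ≈ 103.89)
L + V = -64176 + 935/9 = -576649/9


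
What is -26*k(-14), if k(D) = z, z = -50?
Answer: 1300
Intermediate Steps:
k(D) = -50
-26*k(-14) = -26*(-50) = 1300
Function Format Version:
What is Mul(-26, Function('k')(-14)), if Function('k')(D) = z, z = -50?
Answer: 1300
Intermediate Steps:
Function('k')(D) = -50
Mul(-26, Function('k')(-14)) = Mul(-26, -50) = 1300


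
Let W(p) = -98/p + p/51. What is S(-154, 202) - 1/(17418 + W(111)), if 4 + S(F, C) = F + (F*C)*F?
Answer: 157463872006231/32870207 ≈ 4.7905e+6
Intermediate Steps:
W(p) = -98/p + p/51 (W(p) = -98/p + p*(1/51) = -98/p + p/51)
S(F, C) = -4 + F + C*F² (S(F, C) = -4 + (F + (F*C)*F) = -4 + (F + (C*F)*F) = -4 + (F + C*F²) = -4 + F + C*F²)
S(-154, 202) - 1/(17418 + W(111)) = (-4 - 154 + 202*(-154)²) - 1/(17418 + (-98/111 + (1/51)*111)) = (-4 - 154 + 202*23716) - 1/(17418 + (-98*1/111 + 37/17)) = (-4 - 154 + 4790632) - 1/(17418 + (-98/111 + 37/17)) = 4790474 - 1/(17418 + 2441/1887) = 4790474 - 1/32870207/1887 = 4790474 - 1*1887/32870207 = 4790474 - 1887/32870207 = 157463872006231/32870207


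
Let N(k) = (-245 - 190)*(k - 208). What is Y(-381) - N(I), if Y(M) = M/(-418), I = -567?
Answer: -140917869/418 ≈ -3.3712e+5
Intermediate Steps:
N(k) = 90480 - 435*k (N(k) = -435*(-208 + k) = 90480 - 435*k)
Y(M) = -M/418 (Y(M) = M*(-1/418) = -M/418)
Y(-381) - N(I) = -1/418*(-381) - (90480 - 435*(-567)) = 381/418 - (90480 + 246645) = 381/418 - 1*337125 = 381/418 - 337125 = -140917869/418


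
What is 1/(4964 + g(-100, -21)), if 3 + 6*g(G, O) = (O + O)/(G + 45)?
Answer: 110/545999 ≈ 0.00020147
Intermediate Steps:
g(G, O) = -½ + O/(3*(45 + G)) (g(G, O) = -½ + ((O + O)/(G + 45))/6 = -½ + ((2*O)/(45 + G))/6 = -½ + (2*O/(45 + G))/6 = -½ + O/(3*(45 + G)))
1/(4964 + g(-100, -21)) = 1/(4964 + (-135 - 3*(-100) + 2*(-21))/(6*(45 - 100))) = 1/(4964 + (⅙)*(-135 + 300 - 42)/(-55)) = 1/(4964 + (⅙)*(-1/55)*123) = 1/(4964 - 41/110) = 1/(545999/110) = 110/545999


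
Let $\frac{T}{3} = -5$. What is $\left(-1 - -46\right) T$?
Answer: $-675$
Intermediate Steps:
$T = -15$ ($T = 3 \left(-5\right) = -15$)
$\left(-1 - -46\right) T = \left(-1 - -46\right) \left(-15\right) = \left(-1 + 46\right) \left(-15\right) = 45 \left(-15\right) = -675$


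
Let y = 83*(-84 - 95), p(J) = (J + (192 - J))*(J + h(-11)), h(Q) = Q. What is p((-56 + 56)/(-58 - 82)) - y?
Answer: 12745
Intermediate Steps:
p(J) = -2112 + 192*J (p(J) = (J + (192 - J))*(J - 11) = 192*(-11 + J) = -2112 + 192*J)
y = -14857 (y = 83*(-179) = -14857)
p((-56 + 56)/(-58 - 82)) - y = (-2112 + 192*((-56 + 56)/(-58 - 82))) - 1*(-14857) = (-2112 + 192*(0/(-140))) + 14857 = (-2112 + 192*(0*(-1/140))) + 14857 = (-2112 + 192*0) + 14857 = (-2112 + 0) + 14857 = -2112 + 14857 = 12745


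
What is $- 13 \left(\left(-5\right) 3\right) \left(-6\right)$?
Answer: $-1170$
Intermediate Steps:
$- 13 \left(\left(-5\right) 3\right) \left(-6\right) = \left(-13\right) \left(-15\right) \left(-6\right) = 195 \left(-6\right) = -1170$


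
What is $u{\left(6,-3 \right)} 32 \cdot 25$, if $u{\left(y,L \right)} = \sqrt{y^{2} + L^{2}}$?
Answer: $2400 \sqrt{5} \approx 5366.6$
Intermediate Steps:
$u{\left(y,L \right)} = \sqrt{L^{2} + y^{2}}$
$u{\left(6,-3 \right)} 32 \cdot 25 = \sqrt{\left(-3\right)^{2} + 6^{2}} \cdot 32 \cdot 25 = \sqrt{9 + 36} \cdot 32 \cdot 25 = \sqrt{45} \cdot 32 \cdot 25 = 3 \sqrt{5} \cdot 32 \cdot 25 = 96 \sqrt{5} \cdot 25 = 2400 \sqrt{5}$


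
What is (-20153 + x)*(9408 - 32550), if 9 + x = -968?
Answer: 488990460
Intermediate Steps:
x = -977 (x = -9 - 968 = -977)
(-20153 + x)*(9408 - 32550) = (-20153 - 977)*(9408 - 32550) = -21130*(-23142) = 488990460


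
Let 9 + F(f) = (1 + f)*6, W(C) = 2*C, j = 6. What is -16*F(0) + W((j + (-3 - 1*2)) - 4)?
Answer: 42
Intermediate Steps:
F(f) = -3 + 6*f (F(f) = -9 + (1 + f)*6 = -9 + (6 + 6*f) = -3 + 6*f)
-16*F(0) + W((j + (-3 - 1*2)) - 4) = -16*(-3 + 6*0) + 2*((6 + (-3 - 1*2)) - 4) = -16*(-3 + 0) + 2*((6 + (-3 - 2)) - 4) = -16*(-3) + 2*((6 - 5) - 4) = 48 + 2*(1 - 4) = 48 + 2*(-3) = 48 - 6 = 42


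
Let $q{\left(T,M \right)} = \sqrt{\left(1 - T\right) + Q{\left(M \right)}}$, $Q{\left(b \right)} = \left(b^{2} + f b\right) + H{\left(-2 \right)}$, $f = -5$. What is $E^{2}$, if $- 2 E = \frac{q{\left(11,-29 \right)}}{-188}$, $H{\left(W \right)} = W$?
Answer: $\frac{487}{70688} \approx 0.0068894$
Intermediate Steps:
$Q{\left(b \right)} = -2 + b^{2} - 5 b$ ($Q{\left(b \right)} = \left(b^{2} - 5 b\right) - 2 = -2 + b^{2} - 5 b$)
$q{\left(T,M \right)} = \sqrt{-1 + M^{2} - T - 5 M}$ ($q{\left(T,M \right)} = \sqrt{\left(1 - T\right) - \left(2 - M^{2} + 5 M\right)} = \sqrt{-1 + M^{2} - T - 5 M}$)
$E = \frac{\sqrt{974}}{376}$ ($E = - \frac{\sqrt{-1 + \left(-29\right)^{2} - 11 - -145} \frac{1}{-188}}{2} = - \frac{\sqrt{-1 + 841 - 11 + 145} \left(- \frac{1}{188}\right)}{2} = - \frac{\sqrt{974} \left(- \frac{1}{188}\right)}{2} = - \frac{\left(- \frac{1}{188}\right) \sqrt{974}}{2} = \frac{\sqrt{974}}{376} \approx 0.083003$)
$E^{2} = \left(\frac{\sqrt{974}}{376}\right)^{2} = \frac{487}{70688}$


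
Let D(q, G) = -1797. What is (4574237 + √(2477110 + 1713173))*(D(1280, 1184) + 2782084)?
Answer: 12717691666019 + 8340861*√465587 ≈ 1.2723e+13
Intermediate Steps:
(4574237 + √(2477110 + 1713173))*(D(1280, 1184) + 2782084) = (4574237 + √(2477110 + 1713173))*(-1797 + 2782084) = (4574237 + √4190283)*2780287 = (4574237 + 3*√465587)*2780287 = 12717691666019 + 8340861*√465587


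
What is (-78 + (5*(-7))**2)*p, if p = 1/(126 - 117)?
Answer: 1147/9 ≈ 127.44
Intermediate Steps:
p = 1/9 ≈ 0.11111
(-78 + (5*(-7))**2)*p = (-78 + (5*(-7))**2)*(1/9) = (-78 + (-35)**2)*(1/9) = (-78 + 1225)*(1/9) = 1147*(1/9) = 1147/9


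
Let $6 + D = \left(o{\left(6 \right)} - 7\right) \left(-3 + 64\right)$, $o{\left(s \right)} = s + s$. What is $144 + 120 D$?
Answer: $36024$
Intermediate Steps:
$o{\left(s \right)} = 2 s$
$D = 299$ ($D = -6 + \left(2 \cdot 6 - 7\right) \left(-3 + 64\right) = -6 + \left(12 - 7\right) 61 = -6 + 5 \cdot 61 = -6 + 305 = 299$)
$144 + 120 D = 144 + 120 \cdot 299 = 144 + 35880 = 36024$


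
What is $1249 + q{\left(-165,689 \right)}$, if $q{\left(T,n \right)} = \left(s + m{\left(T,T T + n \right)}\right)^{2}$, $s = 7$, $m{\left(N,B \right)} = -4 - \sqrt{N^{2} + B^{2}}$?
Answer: $779219879 - 6 \sqrt{779218621} \approx 7.7905 \cdot 10^{8}$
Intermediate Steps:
$m{\left(N,B \right)} = -4 - \sqrt{B^{2} + N^{2}}$
$q{\left(T,n \right)} = \left(3 - \sqrt{T^{2} + \left(n + T^{2}\right)^{2}}\right)^{2}$ ($q{\left(T,n \right)} = \left(7 - \left(4 + \sqrt{\left(T T + n\right)^{2} + T^{2}}\right)\right)^{2} = \left(7 - \left(4 + \sqrt{\left(T^{2} + n\right)^{2} + T^{2}}\right)\right)^{2} = \left(7 - \left(4 + \sqrt{\left(n + T^{2}\right)^{2} + T^{2}}\right)\right)^{2} = \left(7 - \left(4 + \sqrt{T^{2} + \left(n + T^{2}\right)^{2}}\right)\right)^{2} = \left(3 - \sqrt{T^{2} + \left(n + T^{2}\right)^{2}}\right)^{2}$)
$1249 + q{\left(-165,689 \right)} = 1249 + \left(-3 + \sqrt{\left(-165\right)^{2} + \left(689 + \left(-165\right)^{2}\right)^{2}}\right)^{2} = 1249 + \left(-3 + \sqrt{27225 + \left(689 + 27225\right)^{2}}\right)^{2} = 1249 + \left(-3 + \sqrt{27225 + 27914^{2}}\right)^{2} = 1249 + \left(-3 + \sqrt{27225 + 779191396}\right)^{2} = 1249 + \left(-3 + \sqrt{779218621}\right)^{2}$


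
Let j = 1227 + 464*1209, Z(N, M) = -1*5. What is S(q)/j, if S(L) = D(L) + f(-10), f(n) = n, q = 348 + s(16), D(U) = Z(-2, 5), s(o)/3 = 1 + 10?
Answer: -5/187401 ≈ -2.6681e-5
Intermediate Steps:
s(o) = 33 (s(o) = 3*(1 + 10) = 3*11 = 33)
Z(N, M) = -5
D(U) = -5
q = 381 (q = 348 + 33 = 381)
S(L) = -15 (S(L) = -5 - 10 = -15)
j = 562203 (j = 1227 + 560976 = 562203)
S(q)/j = -15/562203 = -15*1/562203 = -5/187401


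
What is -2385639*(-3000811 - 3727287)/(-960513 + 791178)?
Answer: -1783423664958/18815 ≈ -9.4787e+7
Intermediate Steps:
-2385639*(-3000811 - 3727287)/(-960513 + 791178) = -2385639/((-169335/(-6728098))) = -2385639/((-169335*(-1/6728098))) = -2385639/169335/6728098 = -2385639*6728098/169335 = -1783423664958/18815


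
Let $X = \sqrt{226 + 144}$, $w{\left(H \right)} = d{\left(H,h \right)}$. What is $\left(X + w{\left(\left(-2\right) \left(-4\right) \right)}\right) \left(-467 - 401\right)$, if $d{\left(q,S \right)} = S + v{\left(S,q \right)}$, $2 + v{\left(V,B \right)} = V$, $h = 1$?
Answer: $- 868 \sqrt{370} \approx -16696.0$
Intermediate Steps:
$v{\left(V,B \right)} = -2 + V$
$d{\left(q,S \right)} = -2 + 2 S$ ($d{\left(q,S \right)} = S + \left(-2 + S\right) = -2 + 2 S$)
$w{\left(H \right)} = 0$ ($w{\left(H \right)} = -2 + 2 \cdot 1 = -2 + 2 = 0$)
$X = \sqrt{370} \approx 19.235$
$\left(X + w{\left(\left(-2\right) \left(-4\right) \right)}\right) \left(-467 - 401\right) = \left(\sqrt{370} + 0\right) \left(-467 - 401\right) = \sqrt{370} \left(-868\right) = - 868 \sqrt{370}$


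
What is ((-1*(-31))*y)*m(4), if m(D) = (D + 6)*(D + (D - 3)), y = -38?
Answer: -58900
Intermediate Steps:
m(D) = (-3 + 2*D)*(6 + D) (m(D) = (6 + D)*(D + (-3 + D)) = (6 + D)*(-3 + 2*D) = (-3 + 2*D)*(6 + D))
((-1*(-31))*y)*m(4) = (-1*(-31)*(-38))*(-18 + 2*4² + 9*4) = (31*(-38))*(-18 + 2*16 + 36) = -1178*(-18 + 32 + 36) = -1178*50 = -58900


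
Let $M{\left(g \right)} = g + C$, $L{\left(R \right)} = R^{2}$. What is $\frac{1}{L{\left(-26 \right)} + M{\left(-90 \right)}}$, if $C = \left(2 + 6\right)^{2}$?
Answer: $\frac{1}{650} \approx 0.0015385$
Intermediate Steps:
$C = 64$ ($C = 8^{2} = 64$)
$M{\left(g \right)} = 64 + g$ ($M{\left(g \right)} = g + 64 = 64 + g$)
$\frac{1}{L{\left(-26 \right)} + M{\left(-90 \right)}} = \frac{1}{\left(-26\right)^{2} + \left(64 - 90\right)} = \frac{1}{676 - 26} = \frac{1}{650}$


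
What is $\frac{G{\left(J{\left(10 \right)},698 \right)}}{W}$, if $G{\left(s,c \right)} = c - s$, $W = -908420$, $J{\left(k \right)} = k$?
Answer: $- \frac{172}{227105} \approx -0.00075736$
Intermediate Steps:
$\frac{G{\left(J{\left(10 \right)},698 \right)}}{W} = \frac{698 - 10}{-908420} = \left(698 - 10\right) \left(- \frac{1}{908420}\right) = 688 \left(- \frac{1}{908420}\right) = - \frac{172}{227105}$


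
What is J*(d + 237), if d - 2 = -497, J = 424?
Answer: -109392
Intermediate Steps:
d = -495 (d = 2 - 497 = -495)
J*(d + 237) = 424*(-495 + 237) = 424*(-258) = -109392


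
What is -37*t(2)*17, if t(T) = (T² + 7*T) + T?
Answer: -12580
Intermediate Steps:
t(T) = T² + 8*T
-37*t(2)*17 = -74*(8 + 2)*17 = -74*10*17 = -37*20*17 = -740*17 = -12580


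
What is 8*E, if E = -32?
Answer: -256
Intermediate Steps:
8*E = 8*(-32) = -256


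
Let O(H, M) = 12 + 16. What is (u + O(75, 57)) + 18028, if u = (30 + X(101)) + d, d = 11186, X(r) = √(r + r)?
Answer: 29272 + √202 ≈ 29286.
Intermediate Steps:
X(r) = √2*√r (X(r) = √(2*r) = √2*√r)
O(H, M) = 28
u = 11216 + √202 (u = (30 + √2*√101) + 11186 = (30 + √202) + 11186 = 11216 + √202 ≈ 11230.)
(u + O(75, 57)) + 18028 = ((11216 + √202) + 28) + 18028 = (11244 + √202) + 18028 = 29272 + √202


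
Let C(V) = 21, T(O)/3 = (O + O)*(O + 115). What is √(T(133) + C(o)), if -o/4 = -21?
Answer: 5*√7917 ≈ 444.89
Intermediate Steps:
o = 84 (o = -4*(-21) = 84)
T(O) = 6*O*(115 + O) (T(O) = 3*((O + O)*(O + 115)) = 3*((2*O)*(115 + O)) = 3*(2*O*(115 + O)) = 6*O*(115 + O))
√(T(133) + C(o)) = √(6*133*(115 + 133) + 21) = √(6*133*248 + 21) = √(197904 + 21) = √197925 = 5*√7917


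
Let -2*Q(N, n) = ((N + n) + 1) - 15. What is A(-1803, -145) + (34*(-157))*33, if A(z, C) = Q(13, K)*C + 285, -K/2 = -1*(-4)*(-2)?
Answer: -349563/2 ≈ -1.7478e+5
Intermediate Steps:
K = 16 (K = -2*(-1*(-4))*(-2) = -8*(-2) = -2*(-8) = 16)
Q(N, n) = 7 - N/2 - n/2 (Q(N, n) = -(((N + n) + 1) - 15)/2 = -((1 + N + n) - 15)/2 = -(-14 + N + n)/2 = 7 - N/2 - n/2)
A(z, C) = 285 - 15*C/2 (A(z, C) = (7 - ½*13 - ½*16)*C + 285 = (7 - 13/2 - 8)*C + 285 = -15*C/2 + 285 = 285 - 15*C/2)
A(-1803, -145) + (34*(-157))*33 = (285 - 15/2*(-145)) + (34*(-157))*33 = (285 + 2175/2) - 5338*33 = 2745/2 - 176154 = -349563/2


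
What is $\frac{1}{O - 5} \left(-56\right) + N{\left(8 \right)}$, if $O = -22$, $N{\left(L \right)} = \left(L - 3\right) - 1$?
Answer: $\frac{164}{27} \approx 6.0741$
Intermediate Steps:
$N{\left(L \right)} = -4 + L$ ($N{\left(L \right)} = \left(-3 + L\right) - 1 = -4 + L$)
$\frac{1}{O - 5} \left(-56\right) + N{\left(8 \right)} = \frac{1}{-22 - 5} \left(-56\right) + \left(-4 + 8\right) = \frac{1}{-27} \left(-56\right) + 4 = \left(- \frac{1}{27}\right) \left(-56\right) + 4 = \frac{56}{27} + 4 = \frac{164}{27}$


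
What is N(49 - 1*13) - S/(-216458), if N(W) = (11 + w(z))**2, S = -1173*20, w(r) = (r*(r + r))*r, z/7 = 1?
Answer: 52578610531/108229 ≈ 4.8581e+5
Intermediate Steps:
z = 7 (z = 7*1 = 7)
w(r) = 2*r**3 (w(r) = (r*(2*r))*r = (2*r**2)*r = 2*r**3)
S = -23460 (S = -69*340 = -23460)
N(W) = 485809 (N(W) = (11 + 2*7**3)**2 = (11 + 2*343)**2 = (11 + 686)**2 = 697**2 = 485809)
N(49 - 1*13) - S/(-216458) = 485809 - (-23460)/(-216458) = 485809 - (-23460)*(-1)/216458 = 485809 - 1*11730/108229 = 485809 - 11730/108229 = 52578610531/108229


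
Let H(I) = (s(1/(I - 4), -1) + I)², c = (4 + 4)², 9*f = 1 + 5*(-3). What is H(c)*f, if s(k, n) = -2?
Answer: -53816/9 ≈ -5979.6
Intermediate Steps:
f = -14/9 (f = (1 + 5*(-3))/9 = (1 - 15)/9 = (⅑)*(-14) = -14/9 ≈ -1.5556)
c = 64 (c = 8² = 64)
H(I) = (-2 + I)²
H(c)*f = (-2 + 64)²*(-14/9) = 62²*(-14/9) = 3844*(-14/9) = -53816/9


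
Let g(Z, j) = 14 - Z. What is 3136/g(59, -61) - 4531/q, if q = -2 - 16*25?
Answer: -352259/6030 ≈ -58.418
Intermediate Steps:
q = -402 (q = -2 - 400 = -402)
3136/g(59, -61) - 4531/q = 3136/(14 - 1*59) - 4531/(-402) = 3136/(14 - 59) - 4531*(-1/402) = 3136/(-45) + 4531/402 = 3136*(-1/45) + 4531/402 = -3136/45 + 4531/402 = -352259/6030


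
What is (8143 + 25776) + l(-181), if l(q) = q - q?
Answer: 33919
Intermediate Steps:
l(q) = 0
(8143 + 25776) + l(-181) = (8143 + 25776) + 0 = 33919 + 0 = 33919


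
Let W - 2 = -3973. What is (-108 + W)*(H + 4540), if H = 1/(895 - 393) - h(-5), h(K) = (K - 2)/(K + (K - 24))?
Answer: -79015573490/4267 ≈ -1.8518e+7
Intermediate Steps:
h(K) = (-2 + K)/(-24 + 2*K) (h(K) = (-2 + K)/(K + (-24 + K)) = (-2 + K)/(-24 + 2*K))
W = -3971 (W = 2 - 3973 = -3971)
H = -870/4267 (H = 1/(895 - 393) - (-2 - 5)/(2*(-12 - 5)) = 1/502 - (-7)/(2*(-17)) = 1/502 - (-1)*(-7)/(2*17) = 1/502 - 1*7/34 = 1/502 - 7/34 = -870/4267 ≈ -0.20389)
(-108 + W)*(H + 4540) = (-108 - 3971)*(-870/4267 + 4540) = -4079*19371310/4267 = -79015573490/4267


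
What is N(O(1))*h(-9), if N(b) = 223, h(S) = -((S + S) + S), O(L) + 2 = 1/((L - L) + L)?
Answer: 6021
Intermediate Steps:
O(L) = -2 + 1/L (O(L) = -2 + 1/((L - L) + L) = -2 + 1/(0 + L) = -2 + 1/L)
h(S) = -3*S (h(S) = -(2*S + S) = -3*S)
N(O(1))*h(-9) = 223*(-3*(-9)) = 223*27 = 6021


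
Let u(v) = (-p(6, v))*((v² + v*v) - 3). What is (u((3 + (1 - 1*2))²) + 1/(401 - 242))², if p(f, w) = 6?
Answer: 765352225/25281 ≈ 30274.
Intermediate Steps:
u(v) = 18 - 12*v² (u(v) = (-1*6)*((v² + v*v) - 3) = -6*((v² + v²) - 3) = -6*(2*v² - 3) = -6*(-3 + 2*v²) = 18 - 12*v²)
(u((3 + (1 - 1*2))²) + 1/(401 - 242))² = ((18 - 12*(3 + (1 - 1*2))⁴) + 1/(401 - 242))² = ((18 - 12*(3 + (1 - 2))⁴) + 1/159)² = ((18 - 12*(3 - 1)⁴) + 1/159)² = ((18 - 12*(2²)²) + 1/159)² = ((18 - 12*4²) + 1/159)² = ((18 - 12*16) + 1/159)² = ((18 - 192) + 1/159)² = (-174 + 1/159)² = (-27665/159)² = 765352225/25281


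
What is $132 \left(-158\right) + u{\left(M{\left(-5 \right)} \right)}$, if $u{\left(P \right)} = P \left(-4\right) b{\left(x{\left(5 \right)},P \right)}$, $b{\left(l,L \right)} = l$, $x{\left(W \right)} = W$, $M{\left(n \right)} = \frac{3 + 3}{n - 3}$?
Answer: $-20841$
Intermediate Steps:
$M{\left(n \right)} = \frac{6}{-3 + n}$
$u{\left(P \right)} = - 20 P$ ($u{\left(P \right)} = P \left(-4\right) 5 = - 4 P 5 = - 20 P$)
$132 \left(-158\right) + u{\left(M{\left(-5 \right)} \right)} = 132 \left(-158\right) - 20 \frac{6}{-3 - 5} = -20856 - 20 \frac{6}{-8} = -20856 - 20 \cdot 6 \left(- \frac{1}{8}\right) = -20856 - -15 = -20856 + 15 = -20841$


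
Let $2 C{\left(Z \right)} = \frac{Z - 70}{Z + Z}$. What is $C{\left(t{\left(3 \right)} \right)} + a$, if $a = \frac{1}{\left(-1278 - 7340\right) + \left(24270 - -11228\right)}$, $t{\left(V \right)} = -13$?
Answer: $\frac{557773}{349440} \approx 1.5962$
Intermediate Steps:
$a = \frac{1}{26880}$ ($a = \frac{1}{-8618 + \left(24270 + 11228\right)} = \frac{1}{-8618 + 35498} = \frac{1}{26880} \approx 3.7202 \cdot 10^{-5}$)
$C{\left(Z \right)} = \frac{-70 + Z}{4 Z}$ ($C{\left(Z \right)} = \frac{\left(Z - 70\right) \frac{1}{Z + Z}}{2} = \frac{\left(-70 + Z\right) \frac{1}{2 Z}}{2} = \frac{\frac{1}{2} \frac{1}{Z} \left(-70 + Z\right)}{2} = \frac{-70 + Z}{4 Z}$)
$C{\left(t{\left(3 \right)} \right)} + a = \frac{-70 - 13}{4 \left(-13\right)} + \frac{1}{26880} = \frac{1}{4} \left(- \frac{1}{13}\right) \left(-83\right) + \frac{1}{26880} = \frac{83}{52} + \frac{1}{26880} = \frac{557773}{349440}$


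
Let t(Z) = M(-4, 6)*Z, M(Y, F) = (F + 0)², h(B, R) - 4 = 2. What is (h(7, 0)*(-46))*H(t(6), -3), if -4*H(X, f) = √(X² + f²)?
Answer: 207*√5185 ≈ 14905.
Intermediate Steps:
h(B, R) = 6 (h(B, R) = 4 + 2 = 6)
M(Y, F) = F²
t(Z) = 36*Z (t(Z) = 6²*Z = 36*Z)
H(X, f) = -√(X² + f²)/4
(h(7, 0)*(-46))*H(t(6), -3) = (6*(-46))*(-√((36*6)² + (-3)²)/4) = -(-69)*√(216² + 9) = -(-69)*√(46656 + 9) = -(-69)*√46665 = -(-69)*3*√5185 = -(-207)*√5185 = 207*√5185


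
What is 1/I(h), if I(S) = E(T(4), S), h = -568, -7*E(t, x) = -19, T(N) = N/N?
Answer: 7/19 ≈ 0.36842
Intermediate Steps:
T(N) = 1
E(t, x) = 19/7 (E(t, x) = -⅐*(-19) = 19/7)
I(S) = 19/7
1/I(h) = 1/(19/7) = 7/19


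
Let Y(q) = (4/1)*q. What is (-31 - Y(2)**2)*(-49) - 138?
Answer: 4517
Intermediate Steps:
Y(q) = 4*q (Y(q) = (4*1)*q = 4*q)
(-31 - Y(2)**2)*(-49) - 138 = (-31 - (4*2)**2)*(-49) - 138 = (-31 - 1*8**2)*(-49) - 138 = (-31 - 1*64)*(-49) - 138 = (-31 - 64)*(-49) - 138 = -95*(-49) - 138 = 4655 - 138 = 4517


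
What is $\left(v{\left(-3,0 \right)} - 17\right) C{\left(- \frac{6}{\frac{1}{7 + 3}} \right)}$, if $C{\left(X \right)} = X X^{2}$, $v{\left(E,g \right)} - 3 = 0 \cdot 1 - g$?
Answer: $3024000$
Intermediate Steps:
$v{\left(E,g \right)} = 3 - g$ ($v{\left(E,g \right)} = 3 + \left(0 \cdot 1 - g\right) = 3 + \left(0 - g\right) = 3 - g$)
$C{\left(X \right)} = X^{3}$
$\left(v{\left(-3,0 \right)} - 17\right) C{\left(- \frac{6}{\frac{1}{7 + 3}} \right)} = \left(\left(3 - 0\right) - 17\right) \left(- \frac{6}{\frac{1}{7 + 3}}\right)^{3} = \left(\left(3 + 0\right) - 17\right) \left(- \frac{6}{\frac{1}{10}}\right)^{3} = \left(3 - 17\right) \left(- 6 \frac{1}{\frac{1}{10}}\right)^{3} = - 14 \left(\left(-6\right) 10\right)^{3} = - 14 \left(-60\right)^{3} = \left(-14\right) \left(-216000\right) = 3024000$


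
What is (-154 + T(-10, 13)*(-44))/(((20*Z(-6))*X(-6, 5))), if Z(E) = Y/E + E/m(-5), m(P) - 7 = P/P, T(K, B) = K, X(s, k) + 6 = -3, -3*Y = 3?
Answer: 286/105 ≈ 2.7238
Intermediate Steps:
Y = -1 (Y = -1/3*3 = -1)
X(s, k) = -9 (X(s, k) = -6 - 3 = -9)
m(P) = 8 (m(P) = 7 + P/P = 7 + 1 = 8)
Z(E) = -1/E + E/8
(-154 + T(-10, 13)*(-44))/(((20*Z(-6))*X(-6, 5))) = (-154 - 10*(-44))/(((20*(-1/(-6) + (1/8)*(-6)))*(-9))) = (-154 + 440)/(((20*(-1*(-1/6) - 3/4))*(-9))) = 286/(((20*(1/6 - 3/4))*(-9))) = 286/(((20*(-7/12))*(-9))) = 286/((-35/3*(-9))) = 286/105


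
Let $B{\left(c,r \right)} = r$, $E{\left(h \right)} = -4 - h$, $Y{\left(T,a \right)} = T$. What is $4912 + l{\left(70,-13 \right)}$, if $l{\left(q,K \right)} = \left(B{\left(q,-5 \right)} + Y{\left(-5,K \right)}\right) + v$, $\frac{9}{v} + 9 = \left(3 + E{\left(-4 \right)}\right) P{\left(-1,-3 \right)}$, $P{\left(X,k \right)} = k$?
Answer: $\frac{9803}{2} \approx 4901.5$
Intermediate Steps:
$v = - \frac{1}{2}$ ($v = \frac{9}{-9 + \left(3 - 0\right) \left(-3\right)} = \frac{9}{-9 + \left(3 + \left(-4 + 4\right)\right) \left(-3\right)} = \frac{9}{-9 + \left(3 + 0\right) \left(-3\right)} = \frac{9}{-9 + 3 \left(-3\right)} = \frac{9}{-9 - 9} = \frac{9}{-18} = 9 \left(- \frac{1}{18}\right) = - \frac{1}{2} \approx -0.5$)
$l{\left(q,K \right)} = - \frac{21}{2}$ ($l{\left(q,K \right)} = \left(-5 - 5\right) - \frac{1}{2} = -10 - \frac{1}{2} = - \frac{21}{2}$)
$4912 + l{\left(70,-13 \right)} = 4912 - \frac{21}{2} = \frac{9803}{2}$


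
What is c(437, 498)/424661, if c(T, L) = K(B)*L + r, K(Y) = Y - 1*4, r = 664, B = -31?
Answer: -16766/424661 ≈ -0.039481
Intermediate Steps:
K(Y) = -4 + Y (K(Y) = Y - 4 = -4 + Y)
c(T, L) = 664 - 35*L (c(T, L) = (-4 - 31)*L + 664 = -35*L + 664 = 664 - 35*L)
c(437, 498)/424661 = (664 - 35*498)/424661 = (664 - 17430)*(1/424661) = -16766*1/424661 = -16766/424661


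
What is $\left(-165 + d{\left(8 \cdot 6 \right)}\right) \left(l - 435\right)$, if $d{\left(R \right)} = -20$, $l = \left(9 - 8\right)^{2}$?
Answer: $80290$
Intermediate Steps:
$l = 1$ ($l = 1^{2} = 1$)
$\left(-165 + d{\left(8 \cdot 6 \right)}\right) \left(l - 435\right) = \left(-165 - 20\right) \left(1 - 435\right) = \left(-185\right) \left(-434\right) = 80290$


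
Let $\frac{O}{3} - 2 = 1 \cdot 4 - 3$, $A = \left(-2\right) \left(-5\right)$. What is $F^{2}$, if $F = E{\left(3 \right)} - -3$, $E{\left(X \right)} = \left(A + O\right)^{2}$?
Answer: $132496$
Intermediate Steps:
$A = 10$
$O = 9$ ($O = 6 + 3 \left(1 \cdot 4 - 3\right) = 6 + 3 \left(4 - 3\right) = 6 + 3 \cdot 1 = 6 + 3 = 9$)
$E{\left(X \right)} = 361$ ($E{\left(X \right)} = \left(10 + 9\right)^{2} = 19^{2} = 361$)
$F = 364$ ($F = 361 - -3 = 361 + 3 = 364$)
$F^{2} = 364^{2} = 132496$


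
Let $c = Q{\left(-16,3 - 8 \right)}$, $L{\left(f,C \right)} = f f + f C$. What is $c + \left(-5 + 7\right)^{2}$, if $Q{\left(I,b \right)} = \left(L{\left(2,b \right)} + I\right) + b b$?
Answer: $7$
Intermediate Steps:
$L{\left(f,C \right)} = f^{2} + C f$
$Q{\left(I,b \right)} = 4 + I + b^{2} + 2 b$ ($Q{\left(I,b \right)} = \left(2 \left(b + 2\right) + I\right) + b b = \left(2 \left(2 + b\right) + I\right) + b^{2} = \left(\left(4 + 2 b\right) + I\right) + b^{2} = \left(4 + I + 2 b\right) + b^{2} = 4 + I + b^{2} + 2 b$)
$c = 3$ ($c = 4 - 16 + \left(3 - 8\right)^{2} + 2 \left(3 - 8\right) = 4 - 16 + \left(-5\right)^{2} + 2 \left(-5\right) = 4 - 16 + 25 - 10 = 3$)
$c + \left(-5 + 7\right)^{2} = 3 + \left(-5 + 7\right)^{2} = 3 + 2^{2} = 3 + 4 = 7$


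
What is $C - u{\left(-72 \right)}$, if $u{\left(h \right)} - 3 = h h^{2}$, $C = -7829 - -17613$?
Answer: $383029$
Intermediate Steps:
$C = 9784$ ($C = -7829 + 17613 = 9784$)
$u{\left(h \right)} = 3 + h^{3}$ ($u{\left(h \right)} = 3 + h h^{2} = 3 + h^{3}$)
$C - u{\left(-72 \right)} = 9784 - \left(3 + \left(-72\right)^{3}\right) = 9784 - \left(3 - 373248\right) = 9784 - -373245 = 9784 + 373245 = 383029$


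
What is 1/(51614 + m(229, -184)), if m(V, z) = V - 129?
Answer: 1/51714 ≈ 1.9337e-5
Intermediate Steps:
m(V, z) = -129 + V
1/(51614 + m(229, -184)) = 1/(51614 + (-129 + 229)) = 1/(51614 + 100) = 1/51714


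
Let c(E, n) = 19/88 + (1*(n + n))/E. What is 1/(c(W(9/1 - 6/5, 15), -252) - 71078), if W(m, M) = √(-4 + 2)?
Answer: -550426360/39124069523977 - 1951488*I*√2/39124069523977 ≈ -1.4069e-5 - 7.054e-8*I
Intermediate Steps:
W(m, M) = I*√2 (W(m, M) = √(-2) = I*√2)
c(E, n) = 19/88 + 2*n/E (c(E, n) = 19*(1/88) + (1*(2*n))/E = 19/88 + (2*n)/E = 19/88 + 2*n/E)
1/(c(W(9/1 - 6/5, 15), -252) - 71078) = 1/((19/88 + 2*(-252)/(I*√2)) - 71078) = 1/((19/88 + 2*(-252)*(-I*√2/2)) - 71078) = 1/((19/88 + 252*I*√2) - 71078) = 1/(-6254845/88 + 252*I*√2)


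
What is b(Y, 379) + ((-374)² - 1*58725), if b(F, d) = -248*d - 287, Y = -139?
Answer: -13128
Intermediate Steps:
b(F, d) = -287 - 248*d
b(Y, 379) + ((-374)² - 1*58725) = (-287 - 248*379) + ((-374)² - 1*58725) = (-287 - 93992) + (139876 - 58725) = -94279 + 81151 = -13128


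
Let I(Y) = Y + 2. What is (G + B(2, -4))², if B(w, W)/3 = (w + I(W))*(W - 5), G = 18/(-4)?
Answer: 81/4 ≈ 20.250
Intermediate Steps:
I(Y) = 2 + Y
G = -9/2 (G = 18*(-¼) = -9/2 ≈ -4.5000)
B(w, W) = 3*(-5 + W)*(2 + W + w) (B(w, W) = 3*((w + (2 + W))*(W - 5)) = 3*((2 + W + w)*(-5 + W)) = 3*((-5 + W)*(2 + W + w)) = 3*(-5 + W)*(2 + W + w))
(G + B(2, -4))² = (-9/2 + (-30 - 15*2 - 9*(-4) + 3*(-4)² + 3*(-4)*2))² = (-9/2 + (-30 - 30 + 36 + 3*16 - 24))² = (-9/2 + (-30 - 30 + 36 + 48 - 24))² = (-9/2 + 0)² = (-9/2)² = 81/4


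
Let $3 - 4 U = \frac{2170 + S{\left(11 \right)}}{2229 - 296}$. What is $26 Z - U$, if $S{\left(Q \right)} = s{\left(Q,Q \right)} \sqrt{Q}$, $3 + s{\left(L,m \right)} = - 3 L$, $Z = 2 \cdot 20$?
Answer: $\frac{8037651}{7732} - \frac{9 \sqrt{11}}{1933} \approx 1039.5$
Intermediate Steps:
$Z = 40$
$s{\left(L,m \right)} = -3 - 3 L$
$S{\left(Q \right)} = \sqrt{Q} \left(-3 - 3 Q\right)$ ($S{\left(Q \right)} = \left(-3 - 3 Q\right) \sqrt{Q} = \sqrt{Q} \left(-3 - 3 Q\right)$)
$U = \frac{3629}{7732} + \frac{9 \sqrt{11}}{1933}$ ($U = \frac{3}{4} - \frac{\left(2170 + 3 \sqrt{11} \left(-1 - 11\right)\right) \frac{1}{2229 - 296}}{4} = \frac{3}{4} - \frac{\left(2170 + 3 \sqrt{11} \left(-1 - 11\right)\right) \frac{1}{1933}}{4} = \frac{3}{4} - \frac{\left(2170 + 3 \sqrt{11} \left(-12\right)\right) \frac{1}{1933}}{4} = \frac{3}{4} - \frac{\left(2170 - 36 \sqrt{11}\right) \frac{1}{1933}}{4} = \frac{3}{4} - \frac{\frac{2170}{1933} - \frac{36 \sqrt{11}}{1933}}{4} = \frac{3}{4} - \left(\frac{1085}{3866} - \frac{9 \sqrt{11}}{1933}\right) = \frac{3629}{7732} + \frac{9 \sqrt{11}}{1933} \approx 0.48479$)
$26 Z - U = 26 \cdot 40 - \left(\frac{3629}{7732} + \frac{9 \sqrt{11}}{1933}\right) = 1040 - \left(\frac{3629}{7732} + \frac{9 \sqrt{11}}{1933}\right) = \frac{8037651}{7732} - \frac{9 \sqrt{11}}{1933}$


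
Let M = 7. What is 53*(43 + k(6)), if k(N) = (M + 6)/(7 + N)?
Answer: 2332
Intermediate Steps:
k(N) = 13/(7 + N) (k(N) = (7 + 6)/(7 + N) = 13/(7 + N))
53*(43 + k(6)) = 53*(43 + 13/(7 + 6)) = 53*(43 + 13/13) = 53*(43 + 13*(1/13)) = 53*(43 + 1) = 53*44 = 2332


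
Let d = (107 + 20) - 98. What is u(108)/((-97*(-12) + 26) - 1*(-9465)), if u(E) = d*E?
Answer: 3132/10655 ≈ 0.29395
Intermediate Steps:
d = 29 (d = 127 - 98 = 29)
u(E) = 29*E
u(108)/((-97*(-12) + 26) - 1*(-9465)) = (29*108)/((-97*(-12) + 26) - 1*(-9465)) = 3132/((1164 + 26) + 9465) = 3132/(1190 + 9465) = 3132/10655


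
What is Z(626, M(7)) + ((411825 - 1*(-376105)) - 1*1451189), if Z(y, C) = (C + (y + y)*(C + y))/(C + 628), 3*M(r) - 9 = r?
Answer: -314455199/475 ≈ -6.6201e+5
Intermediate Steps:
M(r) = 3 + r/3
Z(y, C) = (C + 2*y*(C + y))/(628 + C) (Z(y, C) = (C + (2*y)*(C + y))/(628 + C) = (C + 2*y*(C + y))/(628 + C))
Z(626, M(7)) + ((411825 - 1*(-376105)) - 1*1451189) = ((3 + (⅓)*7) + 2*626² + 2*(3 + (⅓)*7)*626)/(628 + (3 + (⅓)*7)) + ((411825 - 1*(-376105)) - 1*1451189) = ((3 + 7/3) + 2*391876 + 2*(3 + 7/3)*626)/(628 + (3 + 7/3)) + ((411825 + 376105) - 1451189) = (16/3 + 783752 + 2*(16/3)*626)/(628 + 16/3) + (787930 - 1451189) = (16/3 + 783752 + 20032/3)/(1900/3) - 663259 = (3/1900)*(2371304/3) - 663259 = 592826/475 - 663259 = -314455199/475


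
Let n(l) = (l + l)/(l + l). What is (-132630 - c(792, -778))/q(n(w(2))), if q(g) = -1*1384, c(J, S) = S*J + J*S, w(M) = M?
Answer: -549861/692 ≈ -794.60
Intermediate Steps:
n(l) = 1 (n(l) = (2*l)/((2*l)) = (2*l)*(1/(2*l)) = 1)
c(J, S) = 2*J*S (c(J, S) = J*S + J*S = 2*J*S)
q(g) = -1384
(-132630 - c(792, -778))/q(n(w(2))) = (-132630 - 2*792*(-778))/(-1384) = (-132630 - 1*(-1232352))*(-1/1384) = (-132630 + 1232352)*(-1/1384) = 1099722*(-1/1384) = -549861/692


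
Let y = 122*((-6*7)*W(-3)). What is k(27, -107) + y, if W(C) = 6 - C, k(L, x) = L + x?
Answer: -46196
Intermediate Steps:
y = -46116 (y = 122*((-6*7)*(6 - 1*(-3))) = 122*(-42*(6 + 3)) = 122*(-42*9) = 122*(-378) = -46116)
k(27, -107) + y = (27 - 107) - 46116 = -80 - 46116 = -46196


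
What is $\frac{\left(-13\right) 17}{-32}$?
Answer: $\frac{221}{32} \approx 6.9063$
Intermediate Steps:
$\frac{\left(-13\right) 17}{-32} = \left(-221\right) \left(- \frac{1}{32}\right) = \frac{221}{32}$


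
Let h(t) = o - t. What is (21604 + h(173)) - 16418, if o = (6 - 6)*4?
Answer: 5013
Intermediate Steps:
o = 0 (o = 0*4 = 0)
h(t) = -t (h(t) = 0 - t = -t)
(21604 + h(173)) - 16418 = (21604 - 1*173) - 16418 = (21604 - 173) - 16418 = 21431 - 16418 = 5013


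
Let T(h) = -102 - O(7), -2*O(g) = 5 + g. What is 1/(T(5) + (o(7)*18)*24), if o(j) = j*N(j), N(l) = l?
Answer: 1/21072 ≈ 4.7456e-5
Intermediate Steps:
O(g) = -5/2 - g/2 (O(g) = -(5 + g)/2 = -5/2 - g/2)
T(h) = -96 (T(h) = -102 - (-5/2 - 1/2*7) = -102 - (-5/2 - 7/2) = -102 - 1*(-6) = -102 + 6 = -96)
o(j) = j**2 (o(j) = j*j = j**2)
1/(T(5) + (o(7)*18)*24) = 1/(-96 + (7**2*18)*24) = 1/(-96 + (49*18)*24) = 1/(-96 + 882*24) = 1/(-96 + 21168) = 1/21072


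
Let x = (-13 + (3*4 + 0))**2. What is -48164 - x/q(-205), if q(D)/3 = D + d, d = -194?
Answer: -57652307/1197 ≈ -48164.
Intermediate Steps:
x = 1 (x = (-13 + (12 + 0))**2 = (-13 + 12)**2 = (-1)**2 = 1)
q(D) = -582 + 3*D (q(D) = 3*(D - 194) = 3*(-194 + D) = -582 + 3*D)
-48164 - x/q(-205) = -48164 - 1/(-582 + 3*(-205)) = -48164 - 1/(-582 - 615) = -48164 - 1/(-1197) = -48164 - (-1)/1197 = -48164 - 1*(-1/1197) = -48164 + 1/1197 = -57652307/1197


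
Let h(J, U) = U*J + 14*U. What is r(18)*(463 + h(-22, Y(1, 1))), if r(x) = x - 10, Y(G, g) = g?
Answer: 3640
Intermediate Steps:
r(x) = -10 + x
h(J, U) = 14*U + J*U (h(J, U) = J*U + 14*U = 14*U + J*U)
r(18)*(463 + h(-22, Y(1, 1))) = (-10 + 18)*(463 + 1*(14 - 22)) = 8*(463 + 1*(-8)) = 8*(463 - 8) = 8*455 = 3640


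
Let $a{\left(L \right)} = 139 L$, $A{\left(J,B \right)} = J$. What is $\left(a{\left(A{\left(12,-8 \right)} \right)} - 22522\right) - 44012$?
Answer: $-64866$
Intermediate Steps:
$\left(a{\left(A{\left(12,-8 \right)} \right)} - 22522\right) - 44012 = \left(139 \cdot 12 - 22522\right) - 44012 = \left(1668 - 22522\right) - 44012 = -20854 - 44012 = -64866$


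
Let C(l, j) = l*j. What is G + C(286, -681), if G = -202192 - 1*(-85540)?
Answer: -311418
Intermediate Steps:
C(l, j) = j*l
G = -116652 (G = -202192 + 85540 = -116652)
G + C(286, -681) = -116652 - 681*286 = -116652 - 194766 = -311418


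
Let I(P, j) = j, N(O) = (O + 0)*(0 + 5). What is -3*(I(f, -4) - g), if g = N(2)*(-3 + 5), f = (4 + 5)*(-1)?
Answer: 72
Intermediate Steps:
N(O) = 5*O (N(O) = O*5 = 5*O)
f = -9 (f = 9*(-1) = -9)
g = 20 (g = (5*2)*(-3 + 5) = 10*2 = 20)
-3*(I(f, -4) - g) = -3*(-4 - 1*20) = -3*(-4 - 20) = -3*(-24) = 72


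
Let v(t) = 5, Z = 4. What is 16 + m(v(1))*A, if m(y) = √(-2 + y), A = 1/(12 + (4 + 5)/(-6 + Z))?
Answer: 16 + 2*√3/15 ≈ 16.231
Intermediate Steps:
A = 2/15 (A = 1/(12 + (4 + 5)/(-6 + 4)) = 1/(12 + 9/(-2)) = 1/(12 + 9*(-½)) = 1/(12 - 9/2) = 1/(15/2) = 2/15 ≈ 0.13333)
16 + m(v(1))*A = 16 + √(-2 + 5)*(2/15) = 16 + √3*(2/15) = 16 + 2*√3/15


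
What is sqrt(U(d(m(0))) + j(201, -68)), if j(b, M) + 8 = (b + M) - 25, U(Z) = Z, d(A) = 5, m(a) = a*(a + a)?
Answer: sqrt(105) ≈ 10.247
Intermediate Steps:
m(a) = 2*a**2 (m(a) = a*(2*a) = 2*a**2)
j(b, M) = -33 + M + b (j(b, M) = -8 + ((b + M) - 25) = -8 + ((M + b) - 25) = -8 + (-25 + M + b) = -33 + M + b)
sqrt(U(d(m(0))) + j(201, -68)) = sqrt(5 + (-33 - 68 + 201)) = sqrt(5 + 100) = sqrt(105)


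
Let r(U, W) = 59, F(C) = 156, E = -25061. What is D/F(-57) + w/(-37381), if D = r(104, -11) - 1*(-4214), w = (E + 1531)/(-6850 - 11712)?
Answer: 1482443134313/54121557516 ≈ 27.391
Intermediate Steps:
w = 11765/9281 (w = (-25061 + 1531)/(-6850 - 11712) = -23530/(-18562) = -23530*(-1/18562) = 11765/9281 ≈ 1.2676)
D = 4273 (D = 59 - 1*(-4214) = 59 + 4214 = 4273)
D/F(-57) + w/(-37381) = 4273/156 + (11765/9281)/(-37381) = 4273*(1/156) + (11765/9281)*(-1/37381) = 4273/156 - 11765/346933061 = 1482443134313/54121557516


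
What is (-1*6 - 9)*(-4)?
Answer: 60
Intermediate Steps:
(-1*6 - 9)*(-4) = (-6 - 9)*(-4) = -15*(-4) = 60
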